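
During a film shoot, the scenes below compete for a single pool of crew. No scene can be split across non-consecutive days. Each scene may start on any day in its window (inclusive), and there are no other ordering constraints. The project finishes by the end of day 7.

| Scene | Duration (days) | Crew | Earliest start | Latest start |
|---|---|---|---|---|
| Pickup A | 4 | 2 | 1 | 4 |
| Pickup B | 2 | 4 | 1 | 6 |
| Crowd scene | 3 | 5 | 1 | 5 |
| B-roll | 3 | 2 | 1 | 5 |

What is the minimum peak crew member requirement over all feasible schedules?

7

Early-start (Pickup A@1, Pickup B@1, Crowd scene@1, B-roll@1) gives peak 13: d1:13  d2:13  d3:9  d4:2  d5:0  d6:0  d7:0.
Shift Crowd scene→3, B-roll→5.
Schedule Pickup A@1, Pickup B@1, Crowd scene@3, B-roll@5: d1:6  d2:6  d3:7  d4:7  d5:7  d6:2  d7:2 — peak 7.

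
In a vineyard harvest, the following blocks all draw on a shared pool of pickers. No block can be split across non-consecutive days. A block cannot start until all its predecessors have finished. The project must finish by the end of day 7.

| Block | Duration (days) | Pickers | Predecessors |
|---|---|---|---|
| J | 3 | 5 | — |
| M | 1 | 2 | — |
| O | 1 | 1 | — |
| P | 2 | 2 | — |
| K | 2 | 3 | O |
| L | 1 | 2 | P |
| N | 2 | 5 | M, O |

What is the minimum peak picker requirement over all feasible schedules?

Early-start (J@1, M@1, O@1, P@1, K@2, L@3, N@2) gives peak 15: d1:10  d2:15  d3:15  d4:0  d5:0  d6:0  d7:0.
Shift O→2, P→3, K→4, L→5, N→6.
Schedule J@1, M@1, O@2, P@3, K@4, L@5, N@6: d1:7  d2:6  d3:7  d4:5  d5:5  d6:5  d7:5 — peak 7.

7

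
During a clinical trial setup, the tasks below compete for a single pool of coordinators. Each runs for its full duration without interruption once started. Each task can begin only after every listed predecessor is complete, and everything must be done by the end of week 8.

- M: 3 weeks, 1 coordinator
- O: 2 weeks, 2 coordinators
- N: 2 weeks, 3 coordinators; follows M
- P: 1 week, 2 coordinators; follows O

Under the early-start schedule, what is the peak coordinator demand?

3

Early-start schedule: M@1, O@1, N@4, P@3.
Load per week: week 1: 3, week 2: 3, week 3: 3, week 4: 3, week 5: 3, week 6: 0, week 7: 0, week 8: 0.
Peak is 3.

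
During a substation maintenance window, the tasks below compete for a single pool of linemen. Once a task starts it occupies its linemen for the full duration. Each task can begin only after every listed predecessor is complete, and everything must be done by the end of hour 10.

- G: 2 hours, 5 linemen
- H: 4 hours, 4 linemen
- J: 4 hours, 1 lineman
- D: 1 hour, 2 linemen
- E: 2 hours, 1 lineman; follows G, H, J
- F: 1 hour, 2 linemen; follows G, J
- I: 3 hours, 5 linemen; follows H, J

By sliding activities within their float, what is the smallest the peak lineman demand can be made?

Early-start (G@1, H@1, J@1, D@1, E@5, F@5, I@5) gives peak 12: h1:12  h2:10  h3:5  h4:5  h5:8  h6:6  h7:5  h8:0  h9:0  h10:0.
Shift H→3, D→5, E→7, F→6, I→7.
Schedule G@1, H@3, J@1, D@5, E@7, F@6, I@7: h1:6  h2:6  h3:5  h4:5  h5:6  h6:6  h7:6  h8:6  h9:5  h10:0 — peak 6.
Total lineman-hours = 51 over 10 hours ⇒ peak ≥ ⌈51/10⌉ = 6, so 6 is optimal.

6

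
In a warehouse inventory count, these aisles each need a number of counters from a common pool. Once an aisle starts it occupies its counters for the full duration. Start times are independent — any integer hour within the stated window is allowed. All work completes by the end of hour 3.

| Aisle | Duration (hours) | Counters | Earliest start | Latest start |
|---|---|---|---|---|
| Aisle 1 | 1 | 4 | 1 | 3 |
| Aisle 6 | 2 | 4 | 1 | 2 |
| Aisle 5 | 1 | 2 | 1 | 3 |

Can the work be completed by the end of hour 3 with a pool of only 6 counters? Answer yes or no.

Schedule Aisle 1@1, Aisle 6@2, Aisle 5@1: h1:6  h2:4  h3:4 — peak 6 ≤ 6.

yes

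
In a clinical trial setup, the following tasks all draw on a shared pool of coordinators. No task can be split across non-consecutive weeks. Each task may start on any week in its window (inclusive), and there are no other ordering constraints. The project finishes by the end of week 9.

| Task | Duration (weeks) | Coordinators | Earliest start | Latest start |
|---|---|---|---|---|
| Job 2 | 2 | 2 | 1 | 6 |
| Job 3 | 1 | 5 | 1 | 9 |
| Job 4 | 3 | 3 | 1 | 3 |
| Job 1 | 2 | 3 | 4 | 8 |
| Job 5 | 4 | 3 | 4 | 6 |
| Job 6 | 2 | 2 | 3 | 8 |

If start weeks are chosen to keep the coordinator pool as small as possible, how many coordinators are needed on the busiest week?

Early-start (Job 2@1, Job 3@1, Job 4@1, Job 1@4, Job 5@4, Job 6@3) gives peak 10: w1:10  w2:5  w3:5  w4:8  w5:6  w6:3  w7:3  w8:0  w9:0.
Shift Job 3→4, Job 1→5, Job 5→5, Job 6→7.
Schedule Job 2@1, Job 3@4, Job 4@1, Job 1@5, Job 5@5, Job 6@7: w1:5  w2:5  w3:3  w4:5  w5:6  w6:6  w7:5  w8:5  w9:0 — peak 6.

6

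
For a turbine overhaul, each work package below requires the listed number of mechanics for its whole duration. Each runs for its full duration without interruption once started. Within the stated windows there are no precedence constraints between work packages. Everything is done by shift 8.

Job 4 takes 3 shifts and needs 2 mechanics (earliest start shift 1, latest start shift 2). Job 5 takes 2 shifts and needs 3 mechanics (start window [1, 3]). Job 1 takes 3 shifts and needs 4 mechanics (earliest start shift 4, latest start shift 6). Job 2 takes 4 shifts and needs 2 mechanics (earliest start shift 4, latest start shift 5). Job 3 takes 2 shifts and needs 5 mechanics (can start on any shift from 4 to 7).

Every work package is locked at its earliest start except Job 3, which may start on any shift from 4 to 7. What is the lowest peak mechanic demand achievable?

Job 3@4: s1:5  s2:5  s3:2  s4:11  s5:11  s6:6  s7:2  s8:0 → peak 11
Job 3@5: s1:5  s2:5  s3:2  s4:6  s5:11  s6:11  s7:2  s8:0 → peak 11
Job 3@6: s1:5  s2:5  s3:2  s4:6  s5:6  s6:11  s7:7  s8:0 → peak 11
Job 3@7: s1:5  s2:5  s3:2  s4:6  s5:6  s6:6  s7:7  s8:5 → peak 7
Best is Job 3@7, peak 7.

7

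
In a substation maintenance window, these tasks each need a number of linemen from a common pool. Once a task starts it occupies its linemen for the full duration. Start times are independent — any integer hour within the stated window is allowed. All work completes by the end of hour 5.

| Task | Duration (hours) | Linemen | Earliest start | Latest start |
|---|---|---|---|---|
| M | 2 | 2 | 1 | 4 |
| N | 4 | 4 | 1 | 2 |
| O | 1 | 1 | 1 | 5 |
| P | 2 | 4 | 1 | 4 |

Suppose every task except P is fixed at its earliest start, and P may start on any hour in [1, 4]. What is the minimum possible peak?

P@1: h1:11  h2:10  h3:4  h4:4  h5:0 → peak 11
P@2: h1:7  h2:10  h3:8  h4:4  h5:0 → peak 10
P@3: h1:7  h2:6  h3:8  h4:8  h5:0 → peak 8
P@4: h1:7  h2:6  h3:4  h4:8  h5:4 → peak 8
Best is P@3, peak 8.

8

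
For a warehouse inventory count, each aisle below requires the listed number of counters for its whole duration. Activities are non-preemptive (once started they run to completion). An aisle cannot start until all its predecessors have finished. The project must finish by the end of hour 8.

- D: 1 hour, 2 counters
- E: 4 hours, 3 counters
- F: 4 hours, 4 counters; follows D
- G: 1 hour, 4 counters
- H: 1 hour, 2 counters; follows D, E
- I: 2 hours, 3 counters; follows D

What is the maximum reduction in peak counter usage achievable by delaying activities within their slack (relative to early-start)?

Early-start peak: h1:9  h2:10  h3:10  h4:7  h5:6  h6:0  h7:0  h8:0 ⇒ 10.
Leveled (D@1, E@1, F@2, G@6, H@5, I@6): h1:5  h2:7  h3:7  h4:7  h5:6  h6:7  h7:3  h8:0 ⇒ 7.
Reduction 10 − 7 = 3.

3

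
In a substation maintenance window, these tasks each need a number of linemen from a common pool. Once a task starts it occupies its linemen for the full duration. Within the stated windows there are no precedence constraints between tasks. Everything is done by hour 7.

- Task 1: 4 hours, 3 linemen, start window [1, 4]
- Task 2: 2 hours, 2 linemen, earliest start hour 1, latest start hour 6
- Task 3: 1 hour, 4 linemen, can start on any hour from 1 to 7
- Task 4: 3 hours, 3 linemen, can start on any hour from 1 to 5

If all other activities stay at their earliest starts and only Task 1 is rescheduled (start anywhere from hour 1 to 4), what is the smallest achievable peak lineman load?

9

Task 1@1: h1:12  h2:8  h3:6  h4:3  h5:0  h6:0  h7:0 → peak 12
Task 1@2: h1:9  h2:8  h3:6  h4:3  h5:3  h6:0  h7:0 → peak 9
Task 1@3: h1:9  h2:5  h3:6  h4:3  h5:3  h6:3  h7:0 → peak 9
Task 1@4: h1:9  h2:5  h3:3  h4:3  h5:3  h6:3  h7:3 → peak 9
Best is Task 1@2, peak 9.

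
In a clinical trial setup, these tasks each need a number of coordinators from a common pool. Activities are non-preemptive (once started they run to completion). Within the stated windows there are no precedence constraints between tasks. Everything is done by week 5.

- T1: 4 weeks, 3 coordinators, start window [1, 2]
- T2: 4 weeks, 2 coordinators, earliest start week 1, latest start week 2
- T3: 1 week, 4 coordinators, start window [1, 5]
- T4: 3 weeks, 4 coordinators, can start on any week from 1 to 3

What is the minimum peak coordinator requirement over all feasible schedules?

9

Early-start (T1@1, T2@1, T3@1, T4@1) gives peak 13: w1:13  w2:9  w3:9  w4:5  w5:0.
Shift T4→2.
Schedule T1@1, T2@1, T3@1, T4@2: w1:9  w2:9  w3:9  w4:9  w5:0 — peak 9.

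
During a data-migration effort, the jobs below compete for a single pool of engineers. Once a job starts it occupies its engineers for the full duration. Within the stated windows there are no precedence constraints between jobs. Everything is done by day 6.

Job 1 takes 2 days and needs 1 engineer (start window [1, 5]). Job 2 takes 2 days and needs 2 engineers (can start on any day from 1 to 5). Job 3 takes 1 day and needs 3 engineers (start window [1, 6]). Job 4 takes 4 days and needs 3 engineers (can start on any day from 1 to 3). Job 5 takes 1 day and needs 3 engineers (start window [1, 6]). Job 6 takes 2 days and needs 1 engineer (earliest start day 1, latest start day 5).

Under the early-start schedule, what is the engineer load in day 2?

7

At early start, day 2 has: Job 1, Job 2, Job 4, Job 6.
Demand: 1 + 2 + 3 + 1 = 7.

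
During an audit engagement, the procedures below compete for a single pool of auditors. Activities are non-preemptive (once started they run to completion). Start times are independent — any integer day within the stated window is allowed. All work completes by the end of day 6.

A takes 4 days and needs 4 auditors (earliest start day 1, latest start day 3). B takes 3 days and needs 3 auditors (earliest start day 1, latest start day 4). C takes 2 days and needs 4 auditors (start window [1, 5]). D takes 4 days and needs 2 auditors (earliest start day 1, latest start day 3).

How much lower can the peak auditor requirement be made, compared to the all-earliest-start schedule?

Early-start peak: d1:13  d2:13  d3:9  d4:6  d5:0  d6:0 ⇒ 13.
Leveled (A@1, B@1, C@5, D@1): d1:9  d2:9  d3:9  d4:6  d5:4  d6:4 ⇒ 9.
Reduction 13 − 9 = 4.

4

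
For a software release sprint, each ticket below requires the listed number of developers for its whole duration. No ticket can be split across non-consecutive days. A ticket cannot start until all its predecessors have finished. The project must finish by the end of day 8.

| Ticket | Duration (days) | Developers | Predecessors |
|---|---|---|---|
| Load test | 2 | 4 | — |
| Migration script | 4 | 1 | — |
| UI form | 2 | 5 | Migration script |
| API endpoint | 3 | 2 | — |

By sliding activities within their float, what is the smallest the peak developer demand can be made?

5

Early-start (Load test@1, Migration script@1, UI form@5, API endpoint@1) gives peak 7: d1:7  d2:7  d3:3  d4:1  d5:5  d6:5  d7:0  d8:0.
Shift UI form→6, API endpoint→3.
Schedule Load test@1, Migration script@1, UI form@6, API endpoint@3: d1:5  d2:5  d3:3  d4:3  d5:2  d6:5  d7:5  d8:0 — peak 5.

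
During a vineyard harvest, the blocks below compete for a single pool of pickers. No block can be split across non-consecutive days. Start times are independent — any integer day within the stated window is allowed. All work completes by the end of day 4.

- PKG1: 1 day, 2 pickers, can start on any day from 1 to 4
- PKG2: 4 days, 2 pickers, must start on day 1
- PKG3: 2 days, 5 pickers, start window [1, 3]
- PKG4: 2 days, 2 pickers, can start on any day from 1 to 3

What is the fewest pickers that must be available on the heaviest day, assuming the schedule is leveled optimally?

7

Early-start (PKG1@1, PKG2@1, PKG3@1, PKG4@1) gives peak 11: d1:11  d2:9  d3:2  d4:2.
Shift PKG3→3.
Schedule PKG1@1, PKG2@1, PKG3@3, PKG4@1: d1:6  d2:4  d3:7  d4:7 — peak 7.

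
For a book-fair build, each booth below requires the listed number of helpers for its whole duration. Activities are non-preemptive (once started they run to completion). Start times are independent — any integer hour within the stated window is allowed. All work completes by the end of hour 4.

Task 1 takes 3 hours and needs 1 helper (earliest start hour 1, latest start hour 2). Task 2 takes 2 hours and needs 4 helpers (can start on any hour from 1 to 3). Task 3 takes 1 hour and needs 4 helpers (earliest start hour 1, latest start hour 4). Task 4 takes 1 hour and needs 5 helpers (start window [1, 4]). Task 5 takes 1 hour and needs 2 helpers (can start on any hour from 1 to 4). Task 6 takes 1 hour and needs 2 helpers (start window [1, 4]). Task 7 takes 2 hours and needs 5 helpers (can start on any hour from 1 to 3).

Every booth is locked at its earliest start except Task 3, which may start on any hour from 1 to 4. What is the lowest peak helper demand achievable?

19

Task 3@1: h1:23  h2:10  h3:1  h4:0 → peak 23
Task 3@2: h1:19  h2:14  h3:1  h4:0 → peak 19
Task 3@3: h1:19  h2:10  h3:5  h4:0 → peak 19
Task 3@4: h1:19  h2:10  h3:1  h4:4 → peak 19
Best is Task 3@2, peak 19.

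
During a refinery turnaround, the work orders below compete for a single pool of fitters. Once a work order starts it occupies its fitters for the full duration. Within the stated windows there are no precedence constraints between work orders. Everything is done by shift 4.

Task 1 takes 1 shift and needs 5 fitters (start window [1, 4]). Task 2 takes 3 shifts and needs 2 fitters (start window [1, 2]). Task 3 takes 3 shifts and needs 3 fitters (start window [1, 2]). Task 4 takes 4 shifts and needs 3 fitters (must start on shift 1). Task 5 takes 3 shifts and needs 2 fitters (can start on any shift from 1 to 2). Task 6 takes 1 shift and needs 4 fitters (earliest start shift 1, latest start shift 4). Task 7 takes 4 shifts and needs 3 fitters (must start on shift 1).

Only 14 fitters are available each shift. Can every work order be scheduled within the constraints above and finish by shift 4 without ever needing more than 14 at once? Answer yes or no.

Schedule Task 1@1, Task 2@2, Task 3@1, Task 4@1, Task 5@2, Task 6@4, Task 7@1: s1:14  s2:13  s3:13  s4:14 — peak 14 ≤ 14.

yes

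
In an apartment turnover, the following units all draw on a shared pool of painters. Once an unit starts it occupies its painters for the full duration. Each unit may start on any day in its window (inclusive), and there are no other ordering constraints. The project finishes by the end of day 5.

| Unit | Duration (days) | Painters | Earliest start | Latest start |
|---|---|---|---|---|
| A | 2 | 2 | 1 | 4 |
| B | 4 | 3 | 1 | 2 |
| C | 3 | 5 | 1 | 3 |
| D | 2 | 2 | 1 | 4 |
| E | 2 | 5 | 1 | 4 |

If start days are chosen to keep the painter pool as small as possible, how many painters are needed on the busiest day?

10

Early-start (A@1, B@1, C@1, D@1, E@1) gives peak 17: d1:17  d2:17  d3:8  d4:3  d5:0.
Shift D→3, E→4.
Schedule A@1, B@1, C@1, D@3, E@4: d1:10  d2:10  d3:10  d4:10  d5:5 — peak 10.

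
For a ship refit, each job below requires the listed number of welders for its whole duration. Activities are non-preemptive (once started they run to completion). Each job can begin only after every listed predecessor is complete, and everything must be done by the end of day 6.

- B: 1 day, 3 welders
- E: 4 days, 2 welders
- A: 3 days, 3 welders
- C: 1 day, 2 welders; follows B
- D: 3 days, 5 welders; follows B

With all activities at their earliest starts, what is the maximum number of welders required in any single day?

12

Early-start schedule: B@1, E@1, A@1, C@2, D@2.
Load per day: day 1: 8, day 2: 12, day 3: 10, day 4: 7, day 5: 0, day 6: 0.
Peak is 12.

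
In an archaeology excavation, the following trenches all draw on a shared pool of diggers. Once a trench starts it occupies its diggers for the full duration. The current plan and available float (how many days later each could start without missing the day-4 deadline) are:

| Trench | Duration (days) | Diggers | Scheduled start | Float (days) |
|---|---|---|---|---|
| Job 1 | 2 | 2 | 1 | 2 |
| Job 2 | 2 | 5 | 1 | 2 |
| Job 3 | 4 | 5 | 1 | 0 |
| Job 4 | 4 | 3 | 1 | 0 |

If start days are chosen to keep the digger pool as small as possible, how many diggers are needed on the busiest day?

13

Early-start (Job 1@1, Job 2@1, Job 3@1, Job 4@1) gives peak 15: d1:15  d2:15  d3:8  d4:8.
Shift Job 2→3.
Schedule Job 1@1, Job 2@3, Job 3@1, Job 4@1: d1:10  d2:10  d3:13  d4:13 — peak 13.
No arrangement of the 9 feasible schedules does better.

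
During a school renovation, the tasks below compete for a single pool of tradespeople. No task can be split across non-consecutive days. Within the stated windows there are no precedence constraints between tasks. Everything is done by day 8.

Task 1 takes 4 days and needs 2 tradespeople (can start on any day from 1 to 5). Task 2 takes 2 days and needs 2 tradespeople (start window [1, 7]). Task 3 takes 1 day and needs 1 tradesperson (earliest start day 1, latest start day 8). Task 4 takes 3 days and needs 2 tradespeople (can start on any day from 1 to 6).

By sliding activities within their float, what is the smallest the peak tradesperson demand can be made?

4

Early-start (Task 1@1, Task 2@1, Task 3@1, Task 4@1) gives peak 7: d1:7  d2:6  d3:4  d4:2  d5:0  d6:0  d7:0  d8:0.
Shift Task 3→3, Task 4→4.
Schedule Task 1@1, Task 2@1, Task 3@3, Task 4@4: d1:4  d2:4  d3:3  d4:4  d5:2  d6:2  d7:0  d8:0 — peak 4.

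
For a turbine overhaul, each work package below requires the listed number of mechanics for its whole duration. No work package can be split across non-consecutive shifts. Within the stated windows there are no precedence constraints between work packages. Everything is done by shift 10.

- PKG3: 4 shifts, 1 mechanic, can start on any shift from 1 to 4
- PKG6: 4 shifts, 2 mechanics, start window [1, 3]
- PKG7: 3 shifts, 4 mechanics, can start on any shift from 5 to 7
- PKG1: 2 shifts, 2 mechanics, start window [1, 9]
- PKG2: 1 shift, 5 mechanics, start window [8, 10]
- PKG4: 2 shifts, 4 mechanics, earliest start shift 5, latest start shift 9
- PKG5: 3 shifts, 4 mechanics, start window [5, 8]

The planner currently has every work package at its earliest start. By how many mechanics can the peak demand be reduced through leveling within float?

Early-start peak: s1:5  s2:5  s3:3  s4:3  s5:12  s6:12  s7:8  s8:5  s9:0  s10:0 ⇒ 12.
Leveled (PKG3@1, PKG6@1, PKG7@5, PKG1@1, PKG2@8, PKG4@9, PKG5@5): s1:5  s2:5  s3:3  s4:3  s5:8  s6:8  s7:8  s8:5  s9:4  s10:4 ⇒ 8.
Reduction 12 − 8 = 4.

4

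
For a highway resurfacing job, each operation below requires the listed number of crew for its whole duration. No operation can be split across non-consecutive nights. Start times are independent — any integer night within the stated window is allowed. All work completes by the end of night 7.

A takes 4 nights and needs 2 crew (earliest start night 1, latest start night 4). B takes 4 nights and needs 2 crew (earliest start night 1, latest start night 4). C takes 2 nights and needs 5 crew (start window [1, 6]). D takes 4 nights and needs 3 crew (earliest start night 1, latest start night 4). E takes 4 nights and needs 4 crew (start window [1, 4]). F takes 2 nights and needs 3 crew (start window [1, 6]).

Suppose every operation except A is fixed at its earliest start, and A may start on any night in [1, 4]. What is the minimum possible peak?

A@1: n1:19  n2:19  n3:11  n4:11  n5:0  n6:0  n7:0 → peak 19
A@2: n1:17  n2:19  n3:11  n4:11  n5:2  n6:0  n7:0 → peak 19
A@3: n1:17  n2:17  n3:11  n4:11  n5:2  n6:2  n7:0 → peak 17
A@4: n1:17  n2:17  n3:9  n4:11  n5:2  n6:2  n7:2 → peak 17
Best is A@3, peak 17.

17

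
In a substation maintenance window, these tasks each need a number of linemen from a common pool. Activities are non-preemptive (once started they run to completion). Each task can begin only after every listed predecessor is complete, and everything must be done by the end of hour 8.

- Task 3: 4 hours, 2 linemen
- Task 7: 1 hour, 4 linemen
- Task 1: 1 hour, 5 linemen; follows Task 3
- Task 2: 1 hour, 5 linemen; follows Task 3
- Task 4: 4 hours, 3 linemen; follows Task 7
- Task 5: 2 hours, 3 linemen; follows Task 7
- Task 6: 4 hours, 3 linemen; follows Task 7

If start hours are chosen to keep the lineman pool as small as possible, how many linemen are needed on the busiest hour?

8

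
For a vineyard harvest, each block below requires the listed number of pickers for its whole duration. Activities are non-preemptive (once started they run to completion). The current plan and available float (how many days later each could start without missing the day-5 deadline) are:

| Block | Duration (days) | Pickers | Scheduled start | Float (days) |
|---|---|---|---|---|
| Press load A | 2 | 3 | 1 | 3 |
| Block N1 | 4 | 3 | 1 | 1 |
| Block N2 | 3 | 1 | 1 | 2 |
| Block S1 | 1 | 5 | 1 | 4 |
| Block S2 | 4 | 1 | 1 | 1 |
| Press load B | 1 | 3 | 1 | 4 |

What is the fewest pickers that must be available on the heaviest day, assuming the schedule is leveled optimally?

Early-start (Press load A@1, Block N1@1, Block N2@1, Block S1@1, Block S2@1, Press load B@1) gives peak 16: d1:16  d2:8  d3:5  d4:4  d5:0.
Shift Block S1→5, Press load B→3.
Schedule Press load A@1, Block N1@1, Block N2@1, Block S1@5, Block S2@1, Press load B@3: d1:8  d2:8  d3:8  d4:4  d5:5 — peak 8.

8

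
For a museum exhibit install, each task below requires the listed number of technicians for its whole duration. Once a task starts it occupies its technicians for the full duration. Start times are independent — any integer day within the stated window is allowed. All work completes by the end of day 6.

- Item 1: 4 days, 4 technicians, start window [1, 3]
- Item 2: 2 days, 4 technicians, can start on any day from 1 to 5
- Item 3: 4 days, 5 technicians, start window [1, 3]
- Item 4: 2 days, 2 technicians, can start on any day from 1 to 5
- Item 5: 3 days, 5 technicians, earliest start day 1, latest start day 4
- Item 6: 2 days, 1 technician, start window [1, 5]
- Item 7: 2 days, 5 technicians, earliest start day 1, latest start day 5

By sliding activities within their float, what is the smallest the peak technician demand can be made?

Early-start (Item 1@1, Item 2@1, Item 3@1, Item 4@1, Item 5@1, Item 6@1, Item 7@1) gives peak 26: d1:26  d2:26  d3:14  d4:9  d5:0  d6:0.
Shift Item 4→5, Item 5→3, Item 7→5.
Schedule Item 1@1, Item 2@1, Item 3@1, Item 4@5, Item 5@3, Item 6@1, Item 7@5: d1:14  d2:14  d3:14  d4:14  d5:12  d6:7 — peak 14.

14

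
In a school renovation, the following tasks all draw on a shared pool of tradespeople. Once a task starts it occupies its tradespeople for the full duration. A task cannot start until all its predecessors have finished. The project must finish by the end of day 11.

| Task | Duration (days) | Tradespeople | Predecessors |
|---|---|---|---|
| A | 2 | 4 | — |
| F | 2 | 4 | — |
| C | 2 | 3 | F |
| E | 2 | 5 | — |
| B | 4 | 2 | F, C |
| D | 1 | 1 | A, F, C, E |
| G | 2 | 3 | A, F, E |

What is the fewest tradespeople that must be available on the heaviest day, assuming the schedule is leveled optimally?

6

Early-start (A@1, F@1, C@3, E@1, B@5, D@5, G@3) gives peak 13: d1:13  d2:13  d3:6  d4:6  d5:3  d6:2  d7:2  d8:2  d9:0  d10:0  d11:0.
Shift A→7, E→5, B→7, D→9, G→9.
Schedule A@7, F@1, C@3, E@5, B@7, D@9, G@9: d1:4  d2:4  d3:3  d4:3  d5:5  d6:5  d7:6  d8:6  d9:6  d10:5  d11:0 — peak 6.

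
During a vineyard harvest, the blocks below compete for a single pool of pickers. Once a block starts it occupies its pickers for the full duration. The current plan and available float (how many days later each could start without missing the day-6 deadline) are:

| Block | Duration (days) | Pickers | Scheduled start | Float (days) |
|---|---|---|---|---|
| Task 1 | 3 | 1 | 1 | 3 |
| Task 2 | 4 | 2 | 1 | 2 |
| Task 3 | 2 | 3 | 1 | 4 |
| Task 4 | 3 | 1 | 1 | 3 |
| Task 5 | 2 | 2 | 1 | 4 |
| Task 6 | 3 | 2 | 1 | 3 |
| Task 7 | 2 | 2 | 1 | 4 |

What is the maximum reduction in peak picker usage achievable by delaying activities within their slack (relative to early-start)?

7

Early-start peak: d1:13  d2:13  d3:6  d4:2  d5:0  d6:0 ⇒ 13.
Leveled (Task 1@1, Task 2@1, Task 3@5, Task 4@1, Task 5@1, Task 6@4, Task 7@3): d1:6  d2:6  d3:6  d4:6  d5:5  d6:5 ⇒ 6.
Reduction 13 − 6 = 7.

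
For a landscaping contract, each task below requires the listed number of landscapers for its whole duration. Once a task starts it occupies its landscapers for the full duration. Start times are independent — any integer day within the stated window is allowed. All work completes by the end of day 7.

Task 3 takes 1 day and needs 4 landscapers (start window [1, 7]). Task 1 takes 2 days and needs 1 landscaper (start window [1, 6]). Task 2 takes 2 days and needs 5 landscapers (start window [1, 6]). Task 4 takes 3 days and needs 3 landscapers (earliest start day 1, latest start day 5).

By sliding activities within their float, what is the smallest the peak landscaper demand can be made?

5

Early-start (Task 3@1, Task 1@1, Task 2@1, Task 4@1) gives peak 13: d1:13  d2:9  d3:3  d4:0  d5:0  d6:0  d7:0.
Shift Task 2→3, Task 4→5.
Schedule Task 3@1, Task 1@1, Task 2@3, Task 4@5: d1:5  d2:1  d3:5  d4:5  d5:3  d6:3  d7:3 — peak 5.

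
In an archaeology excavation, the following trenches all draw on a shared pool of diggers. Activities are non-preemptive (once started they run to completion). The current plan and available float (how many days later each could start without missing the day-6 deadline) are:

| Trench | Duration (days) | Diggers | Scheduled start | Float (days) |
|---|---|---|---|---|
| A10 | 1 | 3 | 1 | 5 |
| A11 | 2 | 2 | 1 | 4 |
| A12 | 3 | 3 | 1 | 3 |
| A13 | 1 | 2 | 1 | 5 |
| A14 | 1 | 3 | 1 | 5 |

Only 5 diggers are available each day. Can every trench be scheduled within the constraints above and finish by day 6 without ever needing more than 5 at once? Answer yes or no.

Schedule A10@1, A11@1, A12@2, A13@3, A14@5: d1:5  d2:5  d3:5  d4:3  d5:3  d6:0 — peak 5 ≤ 5.

yes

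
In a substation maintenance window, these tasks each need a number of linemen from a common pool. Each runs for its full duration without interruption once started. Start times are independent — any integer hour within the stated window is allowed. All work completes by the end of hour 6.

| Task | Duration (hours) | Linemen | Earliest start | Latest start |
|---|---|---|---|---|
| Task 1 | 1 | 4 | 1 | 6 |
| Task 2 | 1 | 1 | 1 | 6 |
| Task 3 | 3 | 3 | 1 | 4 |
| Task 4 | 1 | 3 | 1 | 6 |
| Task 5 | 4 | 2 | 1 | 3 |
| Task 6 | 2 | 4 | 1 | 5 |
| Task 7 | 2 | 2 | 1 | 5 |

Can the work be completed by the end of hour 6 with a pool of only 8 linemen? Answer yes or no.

Schedule Task 1@1, Task 2@1, Task 3@2, Task 4@2, Task 5@3, Task 6@5, Task 7@3: h1:5  h2:6  h3:7  h4:7  h5:6  h6:6 — peak 7 ≤ 8.

yes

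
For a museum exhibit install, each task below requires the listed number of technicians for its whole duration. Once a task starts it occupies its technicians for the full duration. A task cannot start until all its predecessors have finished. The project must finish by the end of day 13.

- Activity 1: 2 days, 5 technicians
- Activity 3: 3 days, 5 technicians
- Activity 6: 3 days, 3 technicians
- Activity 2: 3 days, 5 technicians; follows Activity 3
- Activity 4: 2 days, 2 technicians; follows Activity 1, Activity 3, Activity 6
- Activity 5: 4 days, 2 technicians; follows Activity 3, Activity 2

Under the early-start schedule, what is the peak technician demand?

Early-start schedule: Activity 1@1, Activity 3@1, Activity 6@1, Activity 2@4, Activity 4@4, Activity 5@7.
Load per day: day 1: 13, day 2: 13, day 3: 8, day 4: 7, day 5: 7, day 6: 5, day 7: 2, day 8: 2, day 9: 2, day 10: 2, day 11: 0, day 12: 0, day 13: 0.
Peak is 13.

13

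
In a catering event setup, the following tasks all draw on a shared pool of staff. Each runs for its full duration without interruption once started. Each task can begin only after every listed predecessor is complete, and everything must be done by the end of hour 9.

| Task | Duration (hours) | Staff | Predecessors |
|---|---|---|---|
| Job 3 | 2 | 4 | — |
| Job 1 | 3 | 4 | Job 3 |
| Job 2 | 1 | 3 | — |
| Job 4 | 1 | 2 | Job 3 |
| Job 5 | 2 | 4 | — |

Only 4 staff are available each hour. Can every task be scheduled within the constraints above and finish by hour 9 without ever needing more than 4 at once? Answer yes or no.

Schedule Job 3@1, Job 1@3, Job 2@6, Job 4@7, Job 5@8: h1:4  h2:4  h3:4  h4:4  h5:4  h6:3  h7:2  h8:4  h9:4 — peak 4 ≤ 4.

yes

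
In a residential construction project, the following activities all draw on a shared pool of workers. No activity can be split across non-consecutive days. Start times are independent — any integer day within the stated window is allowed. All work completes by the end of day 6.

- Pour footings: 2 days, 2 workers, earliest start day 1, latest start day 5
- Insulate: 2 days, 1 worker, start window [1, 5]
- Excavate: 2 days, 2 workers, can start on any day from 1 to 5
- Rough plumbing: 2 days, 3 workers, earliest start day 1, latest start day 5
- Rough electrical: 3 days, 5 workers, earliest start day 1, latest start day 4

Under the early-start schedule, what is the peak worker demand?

Early-start schedule: Pour footings@1, Insulate@1, Excavate@1, Rough plumbing@1, Rough electrical@1.
Load per day: day 1: 13, day 2: 13, day 3: 5, day 4: 0, day 5: 0, day 6: 0.
Peak is 13.

13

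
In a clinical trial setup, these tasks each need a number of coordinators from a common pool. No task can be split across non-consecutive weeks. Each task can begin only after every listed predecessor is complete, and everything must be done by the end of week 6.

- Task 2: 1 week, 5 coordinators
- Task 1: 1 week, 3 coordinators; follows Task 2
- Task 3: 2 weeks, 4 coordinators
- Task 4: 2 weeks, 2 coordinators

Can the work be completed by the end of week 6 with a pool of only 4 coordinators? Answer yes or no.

no

The minimum achievable peak is 5; 4 < 5, so no feasible schedule stays within the cap.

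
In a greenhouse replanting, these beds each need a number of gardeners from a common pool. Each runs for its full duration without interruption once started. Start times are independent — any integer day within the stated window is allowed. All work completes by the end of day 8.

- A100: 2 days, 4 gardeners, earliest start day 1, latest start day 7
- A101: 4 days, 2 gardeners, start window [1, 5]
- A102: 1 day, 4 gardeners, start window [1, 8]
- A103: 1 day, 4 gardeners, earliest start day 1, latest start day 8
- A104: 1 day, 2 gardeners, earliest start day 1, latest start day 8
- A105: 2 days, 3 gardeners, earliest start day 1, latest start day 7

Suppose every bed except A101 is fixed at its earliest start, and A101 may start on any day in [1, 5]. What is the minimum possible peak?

17

A101@1: d1:19  d2:9  d3:2  d4:2  d5:0  d6:0  d7:0  d8:0 → peak 19
A101@2: d1:17  d2:9  d3:2  d4:2  d5:2  d6:0  d7:0  d8:0 → peak 17
A101@3: d1:17  d2:7  d3:2  d4:2  d5:2  d6:2  d7:0  d8:0 → peak 17
A101@4: d1:17  d2:7  d3:0  d4:2  d5:2  d6:2  d7:2  d8:0 → peak 17
A101@5: d1:17  d2:7  d3:0  d4:0  d5:2  d6:2  d7:2  d8:2 → peak 17
Best is A101@2, peak 17.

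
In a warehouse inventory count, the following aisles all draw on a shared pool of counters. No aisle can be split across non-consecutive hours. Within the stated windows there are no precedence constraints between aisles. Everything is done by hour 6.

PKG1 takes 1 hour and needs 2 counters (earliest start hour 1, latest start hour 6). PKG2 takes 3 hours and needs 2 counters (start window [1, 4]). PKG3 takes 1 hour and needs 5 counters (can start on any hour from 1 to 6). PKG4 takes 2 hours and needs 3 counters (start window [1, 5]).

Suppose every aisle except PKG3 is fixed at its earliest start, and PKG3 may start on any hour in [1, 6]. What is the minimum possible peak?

PKG3@1: h1:12  h2:5  h3:2  h4:0  h5:0  h6:0 → peak 12
PKG3@2: h1:7  h2:10  h3:2  h4:0  h5:0  h6:0 → peak 10
PKG3@3: h1:7  h2:5  h3:7  h4:0  h5:0  h6:0 → peak 7
PKG3@4: h1:7  h2:5  h3:2  h4:5  h5:0  h6:0 → peak 7
PKG3@5: h1:7  h2:5  h3:2  h4:0  h5:5  h6:0 → peak 7
PKG3@6: h1:7  h2:5  h3:2  h4:0  h5:0  h6:5 → peak 7
Best is PKG3@3, peak 7.

7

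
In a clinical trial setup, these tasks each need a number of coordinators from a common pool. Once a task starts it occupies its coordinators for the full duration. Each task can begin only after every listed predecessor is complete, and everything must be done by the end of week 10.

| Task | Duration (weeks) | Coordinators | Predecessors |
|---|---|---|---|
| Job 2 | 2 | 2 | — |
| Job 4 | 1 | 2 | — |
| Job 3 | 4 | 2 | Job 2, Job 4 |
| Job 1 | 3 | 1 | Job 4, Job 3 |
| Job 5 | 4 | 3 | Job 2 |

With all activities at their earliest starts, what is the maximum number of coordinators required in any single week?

Early-start schedule: Job 2@1, Job 4@1, Job 3@3, Job 1@7, Job 5@3.
Load per week: week 1: 4, week 2: 2, week 3: 5, week 4: 5, week 5: 5, week 6: 5, week 7: 1, week 8: 1, week 9: 1, week 10: 0.
Peak is 5.

5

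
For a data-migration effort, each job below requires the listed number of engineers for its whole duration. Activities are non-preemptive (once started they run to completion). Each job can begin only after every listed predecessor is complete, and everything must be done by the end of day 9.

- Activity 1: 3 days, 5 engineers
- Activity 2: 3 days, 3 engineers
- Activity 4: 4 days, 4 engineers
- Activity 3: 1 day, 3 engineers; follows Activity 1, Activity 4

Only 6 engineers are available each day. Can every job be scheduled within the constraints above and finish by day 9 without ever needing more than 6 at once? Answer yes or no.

The minimum achievable peak is 7; 6 < 7, so no feasible schedule stays within the cap.

no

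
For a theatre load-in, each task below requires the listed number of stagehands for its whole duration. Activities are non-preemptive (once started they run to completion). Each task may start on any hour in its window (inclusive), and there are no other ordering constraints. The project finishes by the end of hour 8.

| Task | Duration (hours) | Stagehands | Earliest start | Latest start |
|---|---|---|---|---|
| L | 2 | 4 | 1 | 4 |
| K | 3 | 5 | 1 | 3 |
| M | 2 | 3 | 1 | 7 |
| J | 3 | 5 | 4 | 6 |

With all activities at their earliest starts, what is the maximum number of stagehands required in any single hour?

12

Early-start schedule: L@1, K@1, M@1, J@4.
Load per hour: hour 1: 12, hour 2: 12, hour 3: 5, hour 4: 5, hour 5: 5, hour 6: 5, hour 7: 0, hour 8: 0.
Peak is 12.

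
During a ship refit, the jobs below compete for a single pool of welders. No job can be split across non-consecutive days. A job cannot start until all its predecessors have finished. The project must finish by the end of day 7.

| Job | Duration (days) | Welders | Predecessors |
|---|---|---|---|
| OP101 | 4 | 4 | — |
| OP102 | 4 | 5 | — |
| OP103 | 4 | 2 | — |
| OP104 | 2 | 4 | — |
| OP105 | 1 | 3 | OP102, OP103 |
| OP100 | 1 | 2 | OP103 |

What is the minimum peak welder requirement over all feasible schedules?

11

Early-start (OP101@1, OP102@1, OP103@1, OP104@1, OP105@5, OP100@5) gives peak 15: d1:15  d2:15  d3:11  d4:11  d5:5  d6:0  d7:0.
Shift OP104→5.
Schedule OP101@1, OP102@1, OP103@1, OP104@5, OP105@5, OP100@5: d1:11  d2:11  d3:11  d4:11  d5:9  d6:4  d7:0 — peak 11.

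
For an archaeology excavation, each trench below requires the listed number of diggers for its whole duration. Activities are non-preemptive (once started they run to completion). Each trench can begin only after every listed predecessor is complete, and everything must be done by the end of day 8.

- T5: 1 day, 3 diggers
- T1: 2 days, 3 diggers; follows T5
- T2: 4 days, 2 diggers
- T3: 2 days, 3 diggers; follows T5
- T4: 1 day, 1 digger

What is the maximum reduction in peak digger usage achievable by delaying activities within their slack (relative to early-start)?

3

Early-start peak: d1:6  d2:8  d3:8  d4:2  d5:0  d6:0  d7:0  d8:0 ⇒ 8.
Leveled (T5@1, T1@2, T2@1, T3@4, T4@5): d1:5  d2:5  d3:5  d4:5  d5:4  d6:0  d7:0  d8:0 ⇒ 5.
Reduction 8 − 5 = 3.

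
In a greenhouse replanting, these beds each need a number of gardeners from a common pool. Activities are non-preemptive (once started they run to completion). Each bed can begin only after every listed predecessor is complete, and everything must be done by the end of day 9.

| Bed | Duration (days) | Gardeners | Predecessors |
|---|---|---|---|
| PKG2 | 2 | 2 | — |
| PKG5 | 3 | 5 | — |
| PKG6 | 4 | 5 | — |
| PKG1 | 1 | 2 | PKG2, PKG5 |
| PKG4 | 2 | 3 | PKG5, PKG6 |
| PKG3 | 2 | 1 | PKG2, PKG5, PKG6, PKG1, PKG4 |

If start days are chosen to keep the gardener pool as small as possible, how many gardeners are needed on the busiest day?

Early-start (PKG2@1, PKG5@1, PKG6@1, PKG1@4, PKG4@5, PKG3@7) gives peak 12: d1:12  d2:12  d3:10  d4:7  d5:3  d6:3  d7:1  d8:1  d9:0.
Shift PKG5→3, PKG1→6, PKG4→6, PKG3→8.
Schedule PKG2@1, PKG5@3, PKG6@1, PKG1@6, PKG4@6, PKG3@8: d1:7  d2:7  d3:10  d4:10  d5:5  d6:5  d7:3  d8:1  d9:1 — peak 10.

10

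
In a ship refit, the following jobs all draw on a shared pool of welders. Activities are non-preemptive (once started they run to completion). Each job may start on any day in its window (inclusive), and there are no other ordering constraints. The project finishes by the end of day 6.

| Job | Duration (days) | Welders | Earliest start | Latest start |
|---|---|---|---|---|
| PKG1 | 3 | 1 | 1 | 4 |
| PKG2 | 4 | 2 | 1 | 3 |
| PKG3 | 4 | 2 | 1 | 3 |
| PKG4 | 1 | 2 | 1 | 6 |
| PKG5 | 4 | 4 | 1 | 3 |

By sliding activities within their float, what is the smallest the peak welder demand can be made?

9

Early-start (PKG1@1, PKG2@1, PKG3@1, PKG4@1, PKG5@1) gives peak 11: d1:11  d2:9  d3:9  d4:8  d5:0  d6:0.
Shift PKG5→2.
Schedule PKG1@1, PKG2@1, PKG3@1, PKG4@1, PKG5@2: d1:7  d2:9  d3:9  d4:8  d5:4  d6:0 — peak 9.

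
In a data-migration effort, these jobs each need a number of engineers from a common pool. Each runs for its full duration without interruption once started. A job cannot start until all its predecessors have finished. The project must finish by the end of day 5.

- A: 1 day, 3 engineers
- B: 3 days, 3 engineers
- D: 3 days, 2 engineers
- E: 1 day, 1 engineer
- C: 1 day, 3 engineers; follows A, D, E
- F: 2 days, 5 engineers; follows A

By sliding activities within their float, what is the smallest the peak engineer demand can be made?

8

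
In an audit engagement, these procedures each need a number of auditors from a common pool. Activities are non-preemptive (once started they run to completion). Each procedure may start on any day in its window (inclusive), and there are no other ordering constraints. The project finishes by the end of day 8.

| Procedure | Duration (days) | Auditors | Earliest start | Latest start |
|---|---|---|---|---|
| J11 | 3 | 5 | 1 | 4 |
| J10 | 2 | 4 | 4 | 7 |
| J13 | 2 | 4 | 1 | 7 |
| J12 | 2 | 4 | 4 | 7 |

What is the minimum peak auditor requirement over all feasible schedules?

8

Early-start (J11@1, J10@4, J13@1, J12@4) gives peak 9: d1:9  d2:9  d3:5  d4:8  d5:8  d6:0  d7:0  d8:0.
Shift J13→4, J12→6.
Schedule J11@1, J10@4, J13@4, J12@6: d1:5  d2:5  d3:5  d4:8  d5:8  d6:4  d7:4  d8:0 — peak 8.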